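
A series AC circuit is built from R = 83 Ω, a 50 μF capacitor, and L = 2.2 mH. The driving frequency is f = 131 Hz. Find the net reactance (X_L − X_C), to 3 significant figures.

ω = 2πf = 823.1 rad/s
X_L = ωL = 1.81 Ω
X_C = 1/(ωC) = 24.3 Ω
X = 1.81 − 24.3 = -22.5 Ω

-22.5 Ω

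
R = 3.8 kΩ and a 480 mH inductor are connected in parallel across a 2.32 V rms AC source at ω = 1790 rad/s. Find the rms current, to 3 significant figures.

2.77 mA

X_L = ωL = 859 Ω
Parallel: admittances add. Y = 1/R + 1/(jωL)
Y = (0.000263 − j0.00116) S
|Y| = 0.00119 S → |Z| = 1/|Y| = 838 Ω, ∠Z = −∠Y = 77.3°
I = V/|Z| = 2.32/838 = 2.77 mA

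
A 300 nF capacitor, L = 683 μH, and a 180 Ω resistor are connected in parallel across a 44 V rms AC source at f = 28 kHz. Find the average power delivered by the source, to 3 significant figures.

10.8 W

ω = 2πf = 175900 rad/s
X_L = ωL = 120 Ω
X_C = 1/(ωC) = 18.9 Ω
Parallel: admittances add. Y = 1/R + 1/(jωL) + jωC
Y = (0.00556 + j0.0445) S
|Y| = 0.0448 S → |Z| = 1/|Y| = 22.3 Ω, ∠Z = −∠Y = -82.9°
I = V/|Z| = 1.97 A
P = VI cos φ = 44 × 1.97 × cos(-82.9°) = 10.8 W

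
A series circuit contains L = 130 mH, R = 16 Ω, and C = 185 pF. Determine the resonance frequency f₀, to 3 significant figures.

ω₀ = 1/√(LC) = 1/√(0.13 × 1.85e-10) = 203900 rad/s
f₀ = ω₀/(2π) = 32.5 kHz

32.5 kHz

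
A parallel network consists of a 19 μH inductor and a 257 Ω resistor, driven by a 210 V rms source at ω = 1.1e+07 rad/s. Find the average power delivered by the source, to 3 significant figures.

X_L = ωL = 209 Ω
Parallel: admittances add. Y = 1/R + 1/(jωL)
Y = (0.00389 − j0.00478) S
|Y| = 0.00617 S → |Z| = 1/|Y| = 162 Ω, ∠Z = −∠Y = 50.9°
I = V/|Z| = 1.30 A
P = VI cos φ = 210 × 1.30 × cos(50.9°) = 172 W

172 W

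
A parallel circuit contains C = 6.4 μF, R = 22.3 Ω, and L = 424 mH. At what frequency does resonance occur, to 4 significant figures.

ω₀ = 1/√(LC) = 1/√(0.424 × 6.4e-06) = 607.1 rad/s
f₀ = ω₀/(2π) = 96.62 Hz

96.62 Hz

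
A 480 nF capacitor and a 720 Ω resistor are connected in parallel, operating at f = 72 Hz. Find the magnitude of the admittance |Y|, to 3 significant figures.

1.41 mS

ω = 2πf = 452.4 rad/s
X_C = 1/(ωC) = 4610 Ω
Parallel: admittances add. Y = 1/R + jωC
Y = (0.00139 + j0.000217) S
|Y| = 0.00141 S → |Z| = 1/|Y| = 711 Ω, ∠Z = −∠Y = -8.89°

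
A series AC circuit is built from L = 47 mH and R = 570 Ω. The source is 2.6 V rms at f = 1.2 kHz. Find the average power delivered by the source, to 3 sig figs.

8.55 mW

ω = 2πf = 7540 rad/s
X_L = ωL = 354 Ω
Z = 570 + j354 Ω
|Z| = √(570² + 354²) = 671 Ω
∠Z = arctan(354/570) = 31.9°
I = V/|Z| = 3.87 mA
P = VI cos φ = 2.6 × 0.00387 × cos(31.9°) = 8.55 mW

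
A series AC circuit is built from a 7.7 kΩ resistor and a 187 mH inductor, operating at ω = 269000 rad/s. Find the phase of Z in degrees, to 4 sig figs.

X_L = ωL = 50300 Ω
Z = 7700 + j50300 Ω
|Z| = √(7700² + 50300²) = 50890 Ω
∠Z = arctan(50300/7700) = 81.30°

81.30°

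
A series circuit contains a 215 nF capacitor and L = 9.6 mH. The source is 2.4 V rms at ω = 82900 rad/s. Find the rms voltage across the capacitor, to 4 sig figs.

0.1820 V

X_L = ωL = 795.8 Ω
X_C = 1/(ωC) = 56.11 Ω
Net reactance X = X_L − X_C = 739.7 Ω
Z = j739.7 Ω
|Z| = √(0² + 739.7²) = 739.7 Ω
I = V/|Z| = 3.244 mA
V_C = I·|Z_C| = 0.003244 × 56.11 = 0.1820 V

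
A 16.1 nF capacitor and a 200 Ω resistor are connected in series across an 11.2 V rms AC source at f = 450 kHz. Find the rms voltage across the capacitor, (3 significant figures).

1.22 V

ω = 2πf = 2.827e+06 rad/s
X_C = 1/(ωC) = 22.0 Ω
Z = 200 − j22.0 Ω
|Z| = √(200² + 22.0²) = 201 Ω
I = V/|Z| = 55.7 mA
V_C = I·|Z_C| = 0.0557 × 22.0 = 1.22 V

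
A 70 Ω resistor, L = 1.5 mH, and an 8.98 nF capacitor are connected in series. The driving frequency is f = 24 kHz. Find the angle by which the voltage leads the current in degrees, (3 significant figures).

ω = 2πf = 150800 rad/s
X_L = ωL = 226 Ω
X_C = 1/(ωC) = 738 Ω
Net reactance X = X_L − X_C = -512 Ω
Z = 70.0 − j512 Ω
|Z| = √(70.0² + 512²) = 517 Ω
∠Z = arctan(-512/70.0) = -82.2°

-82.2°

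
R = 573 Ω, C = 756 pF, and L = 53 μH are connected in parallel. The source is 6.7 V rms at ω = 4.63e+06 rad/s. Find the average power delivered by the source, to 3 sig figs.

X_L = ωL = 245 Ω
X_C = 1/(ωC) = 286 Ω
Parallel: admittances add. Y = 1/R + 1/(jωL) + jωC
Y = (0.00175 − j0.000575) S
|Y| = 0.00184 S → |Z| = 1/|Y| = 544 Ω, ∠Z = −∠Y = 18.2°
I = V/|Z| = 12.3 mA
P = VI cos φ = 6.7 × 0.0123 × cos(18.2°) = 78.3 mW

78.3 mW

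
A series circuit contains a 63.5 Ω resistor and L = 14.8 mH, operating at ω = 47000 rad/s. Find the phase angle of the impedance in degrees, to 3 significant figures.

84.8°

X_L = ωL = 696 Ω
Z = 63.5 + j696 Ω
|Z| = √(63.5² + 696²) = 698 Ω
∠Z = arctan(696/63.5) = 84.8°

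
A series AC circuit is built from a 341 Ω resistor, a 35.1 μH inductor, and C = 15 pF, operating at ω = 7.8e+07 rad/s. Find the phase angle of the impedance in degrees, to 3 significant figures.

79.7°

X_L = ωL = 2740 Ω
X_C = 1/(ωC) = 855 Ω
Net reactance X = X_L − X_C = 1880 Ω
Z = 341 + j1880 Ω
|Z| = √(341² + 1880²) = 1910 Ω
∠Z = arctan(1880/341) = 79.7°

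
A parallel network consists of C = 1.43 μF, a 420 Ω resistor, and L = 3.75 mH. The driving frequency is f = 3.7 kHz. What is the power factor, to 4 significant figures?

ω = 2πf = 23250 rad/s
X_L = ωL = 87.18 Ω
X_C = 1/(ωC) = 30.08 Ω
Parallel: admittances add. Y = 1/R + 1/(jωL) + jωC
Y = (0.002381 + j0.02177) S
|Y| = 0.02190 S → |Z| = 1/|Y| = 45.65 Ω, ∠Z = −∠Y = -83.76°
cos φ = cos(-83.76°) = 0.1087

0.1087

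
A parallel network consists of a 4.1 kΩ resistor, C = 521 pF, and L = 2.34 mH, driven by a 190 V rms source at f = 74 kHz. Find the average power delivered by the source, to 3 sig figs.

8.80 W

ω = 2πf = 465000 rad/s
X_L = ωL = 1090 Ω
X_C = 1/(ωC) = 4130 Ω
Parallel: admittances add. Y = 1/R + 1/(jωL) + jωC
Y = (0.000244 − j0.000677) S
|Y| = 0.000719 S → |Z| = 1/|Y| = 1390 Ω, ∠Z = −∠Y = 70.2°
I = V/|Z| = 137 mA
P = VI cos φ = 190 × 0.137 × cos(70.2°) = 8.80 W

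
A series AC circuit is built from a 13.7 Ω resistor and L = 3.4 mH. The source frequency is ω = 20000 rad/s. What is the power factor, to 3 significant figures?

X_L = ωL = 68.0 Ω
Z = 13.7 + j68.0 Ω
|Z| = √(13.7² + 68.0²) = 69.4 Ω
∠Z = arctan(68.0/13.7) = 78.6°
cos φ = cos(78.6°) = 0.198

0.198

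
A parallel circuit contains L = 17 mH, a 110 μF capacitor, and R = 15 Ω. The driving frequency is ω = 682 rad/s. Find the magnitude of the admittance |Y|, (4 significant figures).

67.61 mS

X_L = ωL = 11.59 Ω
X_C = 1/(ωC) = 13.33 Ω
Parallel: admittances add. Y = 1/R + 1/(jωL) + jωC
Y = (0.06667 − j0.01123) S
|Y| = 0.06761 S → |Z| = 1/|Y| = 14.79 Ω, ∠Z = −∠Y = 9.563°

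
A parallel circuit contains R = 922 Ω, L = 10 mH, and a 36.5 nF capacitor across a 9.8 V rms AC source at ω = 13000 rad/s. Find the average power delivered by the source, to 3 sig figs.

X_L = ωL = 130 Ω
X_C = 1/(ωC) = 2110 Ω
Parallel: admittances add. Y = 1/R + 1/(jωL) + jωC
Y = (0.00108 − j0.00722) S
|Y| = 0.00730 S → |Z| = 1/|Y| = 137 Ω, ∠Z = −∠Y = 81.5°
I = V/|Z| = 71.5 mA
P = VI cos φ = 9.8 × 0.0715 × cos(81.5°) = 104 mW

104 mW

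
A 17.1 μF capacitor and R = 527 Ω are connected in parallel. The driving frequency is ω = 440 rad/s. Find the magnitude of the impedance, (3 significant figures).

129 Ω

X_C = 1/(ωC) = 133 Ω
Parallel: admittances add. Y = 1/R + jωC
Y = (0.00190 + j0.00752) S
|Y| = 0.00776 S → |Z| = 1/|Y| = 129 Ω, ∠Z = −∠Y = -75.8°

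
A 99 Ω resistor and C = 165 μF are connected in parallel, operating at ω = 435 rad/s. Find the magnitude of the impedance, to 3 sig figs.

X_C = 1/(ωC) = 13.9 Ω
Parallel: admittances add. Y = 1/R + jωC
Y = (0.0101 + j0.0718) S
|Y| = 0.0725 S → |Z| = 1/|Y| = 13.8 Ω, ∠Z = −∠Y = -82.0°

13.8 Ω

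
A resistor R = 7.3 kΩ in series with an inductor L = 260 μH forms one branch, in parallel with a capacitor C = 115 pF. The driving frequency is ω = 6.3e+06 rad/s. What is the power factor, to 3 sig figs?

X_L = ωL = 1640 Ω
X_C = 1/(ωC) = 1380 Ω
Branch 1 (R+jX_L): Z₁ = 7300 + j1640 Ω, |Z₁| = 7480 Ω
Branch 2 (−jX_C): Z₂ = −j1380 Ω
Parallel: Z = Z₁Z₂/(Z₁+Z₂), |Z| = 1410 Ω, ∠Z = -79.4°
cos φ = cos(-79.4°) = 0.184

0.184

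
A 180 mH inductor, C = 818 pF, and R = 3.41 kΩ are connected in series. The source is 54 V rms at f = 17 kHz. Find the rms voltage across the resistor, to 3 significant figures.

21.7 V

ω = 2πf = 106800 rad/s
X_L = ωL = 19200 Ω
X_C = 1/(ωC) = 11400 Ω
Net reactance X = X_L − X_C = 7780 Ω
Z = 3410 + j7780 Ω
|Z| = √(3410² + 7780²) = 8500 Ω
I = V/|Z| = 6.36 mA
V_R = I·|Z_R| = 0.00636 × 3410 = 21.7 V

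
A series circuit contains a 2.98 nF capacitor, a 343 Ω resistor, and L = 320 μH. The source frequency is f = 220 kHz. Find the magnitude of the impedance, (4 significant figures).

396.8 Ω

ω = 2πf = 1.382e+06 rad/s
X_L = ωL = 442.3 Ω
X_C = 1/(ωC) = 242.8 Ω
Net reactance X = X_L − X_C = 199.6 Ω
Z = 343.0 + j199.6 Ω
|Z| = √(343.0² + 199.6²) = 396.8 Ω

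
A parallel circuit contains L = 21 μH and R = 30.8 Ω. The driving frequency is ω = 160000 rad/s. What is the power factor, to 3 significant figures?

X_L = ωL = 3.36 Ω
Parallel: admittances add. Y = 1/R + 1/(jωL)
Y = (0.0325 − j0.298) S
|Y| = 0.299 S → |Z| = 1/|Y| = 3.34 Ω, ∠Z = −∠Y = 83.8°
cos φ = cos(83.8°) = 0.108

0.108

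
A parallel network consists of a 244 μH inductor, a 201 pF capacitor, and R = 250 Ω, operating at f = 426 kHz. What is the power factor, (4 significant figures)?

ω = 2πf = 2.677e+06 rad/s
X_L = ωL = 653.1 Ω
X_C = 1/(ωC) = 1859 Ω
Parallel: admittances add. Y = 1/R + 1/(jωL) + jωC
Y = (0.004000 − j0.0009932) S
|Y| = 0.004121 S → |Z| = 1/|Y| = 242.6 Ω, ∠Z = −∠Y = 13.94°
cos φ = cos(13.94°) = 0.9705

0.9705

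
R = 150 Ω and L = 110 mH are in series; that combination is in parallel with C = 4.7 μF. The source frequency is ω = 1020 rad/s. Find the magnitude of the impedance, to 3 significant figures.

X_L = ωL = 112 Ω
X_C = 1/(ωC) = 209 Ω
Branch 1 (R+jX_L): Z₁ = 150 + j112 Ω, |Z₁| = 187 Ω
Branch 2 (−jX_C): Z₂ = −j209 Ω
Parallel: Z = Z₁Z₂/(Z₁+Z₂), |Z| = 219 Ω, ∠Z = -20.5°

219 Ω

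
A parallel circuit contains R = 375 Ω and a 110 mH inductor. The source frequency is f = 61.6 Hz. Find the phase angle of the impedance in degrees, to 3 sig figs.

ω = 2πf = 387.0 rad/s
X_L = ωL = 42.6 Ω
Parallel: admittances add. Y = 1/R + 1/(jωL)
Y = (0.00267 − j0.0235) S
|Y| = 0.0236 S → |Z| = 1/|Y| = 42.3 Ω, ∠Z = −∠Y = 83.5°

83.5°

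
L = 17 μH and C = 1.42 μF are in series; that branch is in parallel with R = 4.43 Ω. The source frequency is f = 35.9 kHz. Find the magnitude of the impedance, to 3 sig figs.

0.704 Ω

ω = 2πf = 225600 rad/s
X_L = ωL = 3.83 Ω
X_C = 1/(ωC) = 3.12 Ω
Branch 1: Z₁ = R = 4.43 Ω
Branch 2 (series LC): Z₂ = j(X_L − X_C) = j0.713 Ω
Parallel: Z = Z₁Z₂/(Z₁+Z₂), |Z| = 0.704 Ω, ∠Z = 80.9°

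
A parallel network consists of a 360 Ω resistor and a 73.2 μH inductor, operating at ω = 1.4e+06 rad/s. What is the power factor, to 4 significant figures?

X_L = ωL = 102.5 Ω
Parallel: admittances add. Y = 1/R + 1/(jωL)
Y = (0.002778 − j0.009758) S
|Y| = 0.01015 S → |Z| = 1/|Y| = 98.56 Ω, ∠Z = −∠Y = 74.11°
cos φ = cos(74.11°) = 0.2738

0.2738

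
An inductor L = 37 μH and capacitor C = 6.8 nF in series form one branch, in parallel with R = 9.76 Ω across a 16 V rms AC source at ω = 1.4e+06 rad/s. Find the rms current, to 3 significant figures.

1.67 A

X_L = ωL = 51.8 Ω
X_C = 1/(ωC) = 105 Ω
Branch 1: Z₁ = R = 9.76 Ω
Branch 2 (series LC): Z₂ = j(X_L − X_C) = −j53.2 Ω
Parallel: Z = Z₁Z₂/(Z₁+Z₂), |Z| = 9.60 Ω, ∠Z = -10.4°
I = V/|Z| = 16/9.60 = 1.67 A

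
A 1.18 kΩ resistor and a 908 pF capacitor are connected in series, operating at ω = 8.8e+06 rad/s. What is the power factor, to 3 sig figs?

0.994

X_C = 1/(ωC) = 125 Ω
Z = 1180 − j125 Ω
|Z| = √(1180² + 125²) = 1190 Ω
∠Z = arctan(-125/1180) = -6.05°
cos φ = cos(-6.05°) = 0.994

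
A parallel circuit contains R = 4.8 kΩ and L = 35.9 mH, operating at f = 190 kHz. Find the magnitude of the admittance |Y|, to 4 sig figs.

209.6 μS

ω = 2πf = 1.194e+06 rad/s
X_L = ωL = 42860 Ω
Parallel: admittances add. Y = 1/R + 1/(jωL)
Y = (0.0002083 − j2.333e-05) S
|Y| = 0.0002096 S → |Z| = 1/|Y| = 4770 Ω, ∠Z = −∠Y = 6.390°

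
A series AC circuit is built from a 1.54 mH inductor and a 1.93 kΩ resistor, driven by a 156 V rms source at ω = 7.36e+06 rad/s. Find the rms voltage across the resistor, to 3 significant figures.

26.2 V

X_L = ωL = 11300 Ω
Z = 1930 + j11300 Ω
|Z| = √(1930² + 11300²) = 11500 Ω
I = V/|Z| = 13.6 mA
V_R = I·|Z_R| = 0.0136 × 1930 = 26.2 V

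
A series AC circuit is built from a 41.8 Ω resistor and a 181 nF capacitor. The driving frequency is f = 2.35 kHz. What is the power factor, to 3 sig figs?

ω = 2πf = 14770 rad/s
X_C = 1/(ωC) = 374 Ω
Z = 41.8 − j374 Ω
|Z| = √(41.8² + 374²) = 377 Ω
∠Z = arctan(-374/41.8) = -83.6°
cos φ = cos(-83.6°) = 0.111

0.111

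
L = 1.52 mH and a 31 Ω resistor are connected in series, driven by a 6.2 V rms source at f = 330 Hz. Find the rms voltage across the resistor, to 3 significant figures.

ω = 2πf = 2073 rad/s
X_L = ωL = 3.15 Ω
Z = 31.0 + j3.15 Ω
|Z| = √(31.0² + 3.15²) = 31.2 Ω
I = V/|Z| = 199 mA
V_R = I·|Z_R| = 0.199 × 31.0 = 6.17 V

6.17 V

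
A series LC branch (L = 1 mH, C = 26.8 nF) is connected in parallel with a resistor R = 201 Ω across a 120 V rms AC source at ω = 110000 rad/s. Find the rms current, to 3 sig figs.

X_L = ωL = 110 Ω
X_C = 1/(ωC) = 339 Ω
Branch 1: Z₁ = R = 201 Ω
Branch 2 (series LC): Z₂ = j(X_L − X_C) = −j229 Ω
Parallel: Z = Z₁Z₂/(Z₁+Z₂), |Z| = 151 Ω, ∠Z = -41.2°
I = V/|Z| = 120/151 = 794 mA

794 mA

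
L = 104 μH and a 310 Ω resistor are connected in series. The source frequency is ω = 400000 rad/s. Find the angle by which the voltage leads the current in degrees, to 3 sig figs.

7.64°

X_L = ωL = 41.6 Ω
Z = 310 + j41.6 Ω
|Z| = √(310² + 41.6²) = 313 Ω
∠Z = arctan(41.6/310) = 7.64°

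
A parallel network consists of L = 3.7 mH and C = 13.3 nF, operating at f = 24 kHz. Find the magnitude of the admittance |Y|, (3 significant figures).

ω = 2πf = 150800 rad/s
X_L = ωL = 558 Ω
X_C = 1/(ωC) = 499 Ω
Parallel: admittances add. Y = 1/(jωL) + jωC
Y = (0 + j0.000213) S
|Y| = 0.000213 S → |Z| = 1/|Y| = 4690 Ω, ∠Z = −∠Y = -90.0°

213 μS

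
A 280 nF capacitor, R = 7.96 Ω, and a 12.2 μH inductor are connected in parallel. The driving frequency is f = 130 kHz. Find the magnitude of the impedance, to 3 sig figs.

ω = 2πf = 816800 rad/s
X_L = ωL = 9.97 Ω
X_C = 1/(ωC) = 4.37 Ω
Parallel: admittances add. Y = 1/R + 1/(jωL) + jωC
Y = (0.126 + j0.128) S
|Y| = 0.180 S → |Z| = 1/|Y| = 5.57 Ω, ∠Z = −∠Y = -45.6°

5.57 Ω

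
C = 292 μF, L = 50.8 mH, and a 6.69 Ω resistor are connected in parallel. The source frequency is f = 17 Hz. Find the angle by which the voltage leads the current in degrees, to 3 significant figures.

45.7°

ω = 2πf = 106.8 rad/s
X_L = ωL = 5.43 Ω
X_C = 1/(ωC) = 32.1 Ω
Parallel: admittances add. Y = 1/R + 1/(jωL) + jωC
Y = (0.149 − j0.153) S
|Y| = 0.214 S → |Z| = 1/|Y| = 4.67 Ω, ∠Z = −∠Y = 45.7°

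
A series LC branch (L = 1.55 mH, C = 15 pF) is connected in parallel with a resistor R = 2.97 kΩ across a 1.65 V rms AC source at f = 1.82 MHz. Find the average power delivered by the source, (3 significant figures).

ω = 2πf = 1.144e+07 rad/s
X_L = ωL = 17700 Ω
X_C = 1/(ωC) = 5830 Ω
Branch 1: Z₁ = R = 2970 Ω
Branch 2 (series LC): Z₂ = j(X_L − X_C) = j11900 Ω
Parallel: Z = Z₁Z₂/(Z₁+Z₂), |Z| = 2880 Ω, ∠Z = 14.0°
I = V/|Z| = 573 μA
P = VI cos φ = 1.65 × 0.000573 × cos(14.0°) = 917 μW

917 μW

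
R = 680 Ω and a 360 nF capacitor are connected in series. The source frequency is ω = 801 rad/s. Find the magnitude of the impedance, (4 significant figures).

X_C = 1/(ωC) = 3468 Ω
Z = 680.0 − j3468 Ω
|Z| = √(680.0² + 3468²) = 3534 Ω

3534 Ω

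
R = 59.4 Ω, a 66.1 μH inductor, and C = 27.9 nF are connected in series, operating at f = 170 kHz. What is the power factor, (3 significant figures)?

0.848

ω = 2πf = 1.068e+06 rad/s
X_L = ωL = 70.6 Ω
X_C = 1/(ωC) = 33.6 Ω
Net reactance X = X_L − X_C = 37.0 Ω
Z = 59.4 + j37.0 Ω
|Z| = √(59.4² + 37.0²) = 70.0 Ω
∠Z = arctan(37.0/59.4) = 32.0°
cos φ = cos(32.0°) = 0.848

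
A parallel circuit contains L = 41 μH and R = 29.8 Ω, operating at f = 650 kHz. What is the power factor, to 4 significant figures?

0.9845

ω = 2πf = 4.084e+06 rad/s
X_L = ωL = 167.4 Ω
Parallel: admittances add. Y = 1/R + 1/(jωL)
Y = (0.03356 − j0.005972) S
|Y| = 0.03408 S → |Z| = 1/|Y| = 29.34 Ω, ∠Z = −∠Y = 10.09°
cos φ = cos(10.09°) = 0.9845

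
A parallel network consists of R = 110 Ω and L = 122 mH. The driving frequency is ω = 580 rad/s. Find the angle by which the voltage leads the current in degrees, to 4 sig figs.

57.25°

X_L = ωL = 70.76 Ω
Parallel: admittances add. Y = 1/R + 1/(jωL)
Y = (0.009091 − j0.01413) S
|Y| = 0.01680 S → |Z| = 1/|Y| = 59.51 Ω, ∠Z = −∠Y = 57.25°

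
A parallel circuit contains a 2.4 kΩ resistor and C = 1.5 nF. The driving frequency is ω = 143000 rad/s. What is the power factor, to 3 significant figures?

0.889

X_C = 1/(ωC) = 4660 Ω
Parallel: admittances add. Y = 1/R + jωC
Y = (0.000417 + j0.000215) S
|Y| = 0.000469 S → |Z| = 1/|Y| = 2130 Ω, ∠Z = −∠Y = -27.2°
cos φ = cos(-27.2°) = 0.889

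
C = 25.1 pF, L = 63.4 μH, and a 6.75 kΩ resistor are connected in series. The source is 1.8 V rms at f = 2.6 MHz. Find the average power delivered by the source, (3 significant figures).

460 μW

ω = 2πf = 1.634e+07 rad/s
X_L = ωL = 1040 Ω
X_C = 1/(ωC) = 2440 Ω
Net reactance X = X_L − X_C = -1400 Ω
Z = 6750 − j1400 Ω
|Z| = √(6750² + 1400²) = 6890 Ω
∠Z = arctan(-1400/6750) = -11.7°
I = V/|Z| = 261 μA
P = VI cos φ = 1.8 × 0.000261 × cos(-11.7°) = 460 μW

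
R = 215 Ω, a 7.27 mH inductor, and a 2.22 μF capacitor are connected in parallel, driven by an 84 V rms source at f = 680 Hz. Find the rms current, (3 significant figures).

ω = 2πf = 4273 rad/s
X_L = ωL = 31.1 Ω
X_C = 1/(ωC) = 105 Ω
Parallel: admittances add. Y = 1/R + 1/(jωL) + jωC
Y = (0.00465 − j0.0227) S
|Y| = 0.0232 S → |Z| = 1/|Y| = 43.1 Ω, ∠Z = −∠Y = 78.4°
I = V/|Z| = 84/43.1 = 1.95 A

1.95 A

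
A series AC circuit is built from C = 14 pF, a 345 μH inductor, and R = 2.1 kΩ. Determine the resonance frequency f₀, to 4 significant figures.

2.290 MHz

ω₀ = 1/√(LC) = 1/√(0.000345 × 1.4e-11) = 1.439e+07 rad/s
f₀ = ω₀/(2π) = 2.290 MHz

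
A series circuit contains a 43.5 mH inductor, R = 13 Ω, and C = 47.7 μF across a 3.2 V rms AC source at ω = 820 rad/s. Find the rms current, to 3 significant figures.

X_L = ωL = 35.7 Ω
X_C = 1/(ωC) = 25.6 Ω
Net reactance X = X_L − X_C = 10.1 Ω
Z = 13.0 + j10.1 Ω
|Z| = √(13.0² + 10.1²) = 16.5 Ω
I = V/|Z| = 3.2/16.5 = 194 mA

194 mA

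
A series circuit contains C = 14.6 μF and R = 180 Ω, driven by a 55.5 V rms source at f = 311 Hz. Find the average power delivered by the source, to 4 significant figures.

16.49 W

ω = 2πf = 1954 rad/s
X_C = 1/(ωC) = 35.05 Ω
Z = 180.0 − j35.05 Ω
|Z| = √(180.0² + 35.05²) = 183.4 Ω
∠Z = arctan(-35.05/180.0) = -11.02°
I = V/|Z| = 302.6 mA
P = VI cos φ = 55.5 × 0.3026 × cos(-11.02°) = 16.49 W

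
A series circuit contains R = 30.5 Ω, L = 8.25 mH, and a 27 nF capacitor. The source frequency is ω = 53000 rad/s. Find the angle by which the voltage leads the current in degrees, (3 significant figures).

-83.3°

X_L = ωL = 437 Ω
X_C = 1/(ωC) = 699 Ω
Net reactance X = X_L − X_C = -262 Ω
Z = 30.5 − j262 Ω
|Z| = √(30.5² + 262²) = 263 Ω
∠Z = arctan(-262/30.5) = -83.3°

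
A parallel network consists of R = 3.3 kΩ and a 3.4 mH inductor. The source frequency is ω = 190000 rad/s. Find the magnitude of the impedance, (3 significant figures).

X_L = ωL = 646 Ω
Parallel: admittances add. Y = 1/R + 1/(jωL)
Y = (0.000303 − j0.00155) S
|Y| = 0.00158 S → |Z| = 1/|Y| = 634 Ω, ∠Z = −∠Y = 78.9°

634 Ω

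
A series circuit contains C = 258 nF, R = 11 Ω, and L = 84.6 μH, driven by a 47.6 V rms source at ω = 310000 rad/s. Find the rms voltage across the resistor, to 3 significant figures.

X_L = ωL = 26.2 Ω
X_C = 1/(ωC) = 12.5 Ω
Net reactance X = X_L − X_C = 13.7 Ω
Z = 11.0 + j13.7 Ω
|Z| = √(11.0² + 13.7²) = 17.6 Ω
I = V/|Z| = 2.71 A
V_R = I·|Z_R| = 2.71 × 11.0 = 29.8 V

29.8 V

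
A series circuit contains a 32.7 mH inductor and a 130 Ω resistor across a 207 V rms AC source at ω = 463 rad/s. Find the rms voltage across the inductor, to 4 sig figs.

23.95 V

X_L = ωL = 15.14 Ω
Z = 130.0 + j15.14 Ω
|Z| = √(130.0² + 15.14²) = 130.9 Ω
I = V/|Z| = 1.582 A
V_L = I·|Z_L| = 1.582 × 15.14 = 23.95 V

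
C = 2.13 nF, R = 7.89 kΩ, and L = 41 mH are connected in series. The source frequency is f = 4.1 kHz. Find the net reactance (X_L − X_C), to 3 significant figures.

-17200 Ω

ω = 2πf = 25760 rad/s
X_L = ωL = 1060 Ω
X_C = 1/(ωC) = 18200 Ω
X = 1060 − 18200 = -17200 Ω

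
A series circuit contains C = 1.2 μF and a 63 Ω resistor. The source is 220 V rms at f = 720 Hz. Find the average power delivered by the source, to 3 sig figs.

ω = 2πf = 4524 rad/s
X_C = 1/(ωC) = 184 Ω
Z = 63.0 − j184 Ω
|Z| = √(63.0² + 184²) = 195 Ω
∠Z = arctan(-184/63.0) = -71.1°
I = V/|Z| = 1.13 A
P = VI cos φ = 220 × 1.13 × cos(-71.1°) = 80.5 W

80.5 W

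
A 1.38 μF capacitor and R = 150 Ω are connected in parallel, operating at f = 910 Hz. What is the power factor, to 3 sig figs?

0.645

ω = 2πf = 5718 rad/s
X_C = 1/(ωC) = 127 Ω
Parallel: admittances add. Y = 1/R + jωC
Y = (0.00667 + j0.00789) S
|Y| = 0.0103 S → |Z| = 1/|Y| = 96.8 Ω, ∠Z = −∠Y = -49.8°
cos φ = cos(-49.8°) = 0.645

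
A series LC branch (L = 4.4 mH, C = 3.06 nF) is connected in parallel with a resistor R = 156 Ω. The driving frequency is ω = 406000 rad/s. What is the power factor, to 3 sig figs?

0.988

X_L = ωL = 1790 Ω
X_C = 1/(ωC) = 805 Ω
Branch 1: Z₁ = R = 156 Ω
Branch 2 (series LC): Z₂ = j(X_L − X_C) = j981 Ω
Parallel: Z = Z₁Z₂/(Z₁+Z₂), |Z| = 154 Ω, ∠Z = 9.03°
cos φ = cos(9.03°) = 0.988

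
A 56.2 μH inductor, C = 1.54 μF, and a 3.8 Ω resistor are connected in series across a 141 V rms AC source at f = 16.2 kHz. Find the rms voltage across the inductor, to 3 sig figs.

ω = 2πf = 101800 rad/s
X_L = ωL = 5.72 Ω
X_C = 1/(ωC) = 6.38 Ω
Net reactance X = X_L − X_C = -0.659 Ω
Z = 3.80 − j0.659 Ω
|Z| = √(3.80² + 0.659²) = 3.86 Ω
I = V/|Z| = 36.6 A
V_L = I·|Z_L| = 36.6 × 5.72 = 209 V

209 V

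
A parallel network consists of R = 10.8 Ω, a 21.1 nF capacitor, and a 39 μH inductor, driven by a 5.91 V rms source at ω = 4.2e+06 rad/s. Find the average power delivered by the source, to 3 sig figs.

3.23 W

X_L = ωL = 164 Ω
X_C = 1/(ωC) = 11.3 Ω
Parallel: admittances add. Y = 1/R + 1/(jωL) + jωC
Y = (0.0926 + j0.0825) S
|Y| = 0.124 S → |Z| = 1/|Y| = 8.06 Ω, ∠Z = −∠Y = -41.7°
I = V/|Z| = 733 mA
P = VI cos φ = 5.91 × 0.733 × cos(-41.7°) = 3.23 W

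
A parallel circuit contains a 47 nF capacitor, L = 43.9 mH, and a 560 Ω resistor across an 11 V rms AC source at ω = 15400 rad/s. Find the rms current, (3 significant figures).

X_L = ωL = 676 Ω
X_C = 1/(ωC) = 1380 Ω
Parallel: admittances add. Y = 1/R + 1/(jωL) + jωC
Y = (0.00179 − j0.000755) S
|Y| = 0.00194 S → |Z| = 1/|Y| = 516 Ω, ∠Z = −∠Y = 22.9°
I = V/|Z| = 11/516 = 21.3 mA

21.3 mA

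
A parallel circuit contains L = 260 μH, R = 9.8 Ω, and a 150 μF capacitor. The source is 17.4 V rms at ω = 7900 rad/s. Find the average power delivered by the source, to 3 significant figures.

30.9 W

X_L = ωL = 2.05 Ω
X_C = 1/(ωC) = 0.844 Ω
Parallel: admittances add. Y = 1/R + 1/(jωL) + jωC
Y = (0.102 + j0.698) S
|Y| = 0.706 S → |Z| = 1/|Y| = 1.42 Ω, ∠Z = −∠Y = -81.7°
I = V/|Z| = 12.3 A
P = VI cos φ = 17.4 × 12.3 × cos(-81.7°) = 30.9 W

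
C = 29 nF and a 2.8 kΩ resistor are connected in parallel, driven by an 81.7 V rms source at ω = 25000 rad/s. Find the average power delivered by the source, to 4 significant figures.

2.384 W

X_C = 1/(ωC) = 1379 Ω
Parallel: admittances add. Y = 1/R + jωC
Y = (0.0003571 + j0.0007250) S
|Y| = 0.0008082 S → |Z| = 1/|Y| = 1237 Ω, ∠Z = −∠Y = -63.77°
I = V/|Z| = 66.03 mA
P = VI cos φ = 81.7 × 0.06603 × cos(-63.77°) = 2.384 W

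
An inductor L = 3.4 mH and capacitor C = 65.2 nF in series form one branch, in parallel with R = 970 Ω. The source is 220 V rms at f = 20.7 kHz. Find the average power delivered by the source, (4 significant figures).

49.90 W

ω = 2πf = 130100 rad/s
X_L = ωL = 442.2 Ω
X_C = 1/(ωC) = 117.9 Ω
Branch 1: Z₁ = R = 970.0 Ω
Branch 2 (series LC): Z₂ = j(X_L − X_C) = j324.3 Ω
Parallel: Z = Z₁Z₂/(Z₁+Z₂), |Z| = 307.6 Ω, ∠Z = 71.51°
I = V/|Z| = 715.3 mA
P = VI cos φ = 220 × 0.7153 × cos(71.51°) = 49.90 W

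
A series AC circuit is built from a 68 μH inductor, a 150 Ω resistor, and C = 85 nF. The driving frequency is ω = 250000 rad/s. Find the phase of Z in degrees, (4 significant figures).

X_L = ωL = 17.00 Ω
X_C = 1/(ωC) = 47.06 Ω
Net reactance X = X_L − X_C = -30.06 Ω
Z = 150.0 − j30.06 Ω
|Z| = √(150.0² + 30.06²) = 153.0 Ω
∠Z = arctan(-30.06/150.0) = -11.33°

-11.33°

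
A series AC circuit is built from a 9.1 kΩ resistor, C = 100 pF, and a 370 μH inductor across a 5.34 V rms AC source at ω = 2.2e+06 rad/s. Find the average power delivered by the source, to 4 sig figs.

X_L = ωL = 814.0 Ω
X_C = 1/(ωC) = 4545 Ω
Net reactance X = X_L − X_C = -3731 Ω
Z = 9100 − j3731 Ω
|Z| = √(9100² + 3731²) = 9835 Ω
∠Z = arctan(-3731/9100) = -22.30°
I = V/|Z| = 542.9 μA
P = VI cos φ = 5.34 × 0.0005429 × cos(-22.30°) = 2.683 mW

2.683 mW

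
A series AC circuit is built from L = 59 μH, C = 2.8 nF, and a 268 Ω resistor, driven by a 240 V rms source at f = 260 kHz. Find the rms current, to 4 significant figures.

ω = 2πf = 1.634e+06 rad/s
X_L = ωL = 96.38 Ω
X_C = 1/(ωC) = 218.6 Ω
Net reactance X = X_L − X_C = -122.2 Ω
Z = 268.0 − j122.2 Ω
|Z| = √(268.0² + 122.2²) = 294.6 Ω
I = V/|Z| = 240/294.6 = 814.8 mA

814.8 mA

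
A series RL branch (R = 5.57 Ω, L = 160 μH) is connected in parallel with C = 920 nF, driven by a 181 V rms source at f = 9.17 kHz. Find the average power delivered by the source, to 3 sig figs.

1.57 kW

ω = 2πf = 57620 rad/s
X_L = ωL = 9.22 Ω
X_C = 1/(ωC) = 18.9 Ω
Branch 1 (R+jX_L): Z₁ = 5.57 + j9.22 Ω, |Z₁| = 10.8 Ω
Branch 2 (−jX_C): Z₂ = −j18.9 Ω
Parallel: Z = Z₁Z₂/(Z₁+Z₂), |Z| = 18.2 Ω, ∠Z = 28.9°
I = V/|Z| = 9.92 A
P = VI cos φ = 181 × 9.92 × cos(28.9°) = 1.57 kW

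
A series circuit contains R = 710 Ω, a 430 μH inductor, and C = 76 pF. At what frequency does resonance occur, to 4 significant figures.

880.4 kHz

ω₀ = 1/√(LC) = 1/√(0.00043 × 7.6e-11) = 5.532e+06 rad/s
f₀ = ω₀/(2π) = 880.4 kHz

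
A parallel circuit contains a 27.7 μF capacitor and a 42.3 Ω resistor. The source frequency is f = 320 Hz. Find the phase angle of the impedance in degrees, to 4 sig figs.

-67.00°

ω = 2πf = 2011 rad/s
X_C = 1/(ωC) = 17.96 Ω
Parallel: admittances add. Y = 1/R + jωC
Y = (0.02364 + j0.05569) S
|Y| = 0.06050 S → |Z| = 1/|Y| = 16.53 Ω, ∠Z = −∠Y = -67.00°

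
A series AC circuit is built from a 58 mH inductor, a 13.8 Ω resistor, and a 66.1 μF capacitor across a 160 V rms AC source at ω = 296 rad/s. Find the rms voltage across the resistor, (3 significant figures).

60.3 V

X_L = ωL = 17.2 Ω
X_C = 1/(ωC) = 51.1 Ω
Net reactance X = X_L − X_C = -33.9 Ω
Z = 13.8 − j33.9 Ω
|Z| = √(13.8² + 33.9²) = 36.6 Ω
I = V/|Z| = 4.37 A
V_R = I·|Z_R| = 4.37 × 13.8 = 60.3 V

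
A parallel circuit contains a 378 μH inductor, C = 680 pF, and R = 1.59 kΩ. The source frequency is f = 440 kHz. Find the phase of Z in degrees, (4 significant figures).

ω = 2πf = 2.765e+06 rad/s
X_L = ωL = 1045 Ω
X_C = 1/(ωC) = 531.9 Ω
Parallel: admittances add. Y = 1/R + 1/(jωL) + jωC
Y = (0.0006289 + j0.0009230) S
|Y| = 0.001117 S → |Z| = 1/|Y| = 895.3 Ω, ∠Z = −∠Y = -55.73°

-55.73°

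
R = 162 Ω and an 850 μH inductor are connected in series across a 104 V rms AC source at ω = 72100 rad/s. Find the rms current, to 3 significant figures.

600 mA

X_L = ωL = 61.3 Ω
Z = 162 + j61.3 Ω
|Z| = √(162² + 61.3²) = 173 Ω
I = V/|Z| = 104/173 = 600 mA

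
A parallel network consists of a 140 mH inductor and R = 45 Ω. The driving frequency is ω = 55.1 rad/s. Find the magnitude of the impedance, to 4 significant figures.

7.603 Ω

X_L = ωL = 7.714 Ω
Parallel: admittances add. Y = 1/R + 1/(jωL)
Y = (0.02222 − j0.1296) S
|Y| = 0.1315 S → |Z| = 1/|Y| = 7.603 Ω, ∠Z = −∠Y = 80.27°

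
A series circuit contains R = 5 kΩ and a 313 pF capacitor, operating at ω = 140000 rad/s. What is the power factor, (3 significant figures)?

X_C = 1/(ωC) = 22800 Ω
Z = 5000 − j22800 Ω
|Z| = √(5000² + 22800²) = 23400 Ω
∠Z = arctan(-22800/5000) = -77.6°
cos φ = cos(-77.6°) = 0.214

0.214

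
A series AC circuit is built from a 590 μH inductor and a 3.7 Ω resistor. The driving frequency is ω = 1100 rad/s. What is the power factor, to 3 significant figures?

0.985

X_L = ωL = 0.649 Ω
Z = 3.70 + j0.649 Ω
|Z| = √(3.70² + 0.649²) = 3.76 Ω
∠Z = arctan(0.649/3.70) = 9.95°
cos φ = cos(9.95°) = 0.985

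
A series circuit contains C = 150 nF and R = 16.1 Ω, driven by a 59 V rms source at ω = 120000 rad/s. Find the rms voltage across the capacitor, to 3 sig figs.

56.7 V

X_C = 1/(ωC) = 55.6 Ω
Z = 16.1 − j55.6 Ω
|Z| = √(16.1² + 55.6²) = 57.8 Ω
I = V/|Z| = 1.02 A
V_C = I·|Z_C| = 1.02 × 55.6 = 56.7 V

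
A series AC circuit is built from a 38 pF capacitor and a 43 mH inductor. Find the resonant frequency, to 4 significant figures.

124.5 kHz

ω₀ = 1/√(LC) = 1/√(0.043 × 3.8e-11) = 782300 rad/s
f₀ = ω₀/(2π) = 124.5 kHz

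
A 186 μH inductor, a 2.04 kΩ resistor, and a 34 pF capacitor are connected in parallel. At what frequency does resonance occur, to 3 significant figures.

2.00 MHz

ω₀ = 1/√(LC) = 1/√(0.000186 × 3.4e-11) = 1.257e+07 rad/s
f₀ = ω₀/(2π) = 2.00 MHz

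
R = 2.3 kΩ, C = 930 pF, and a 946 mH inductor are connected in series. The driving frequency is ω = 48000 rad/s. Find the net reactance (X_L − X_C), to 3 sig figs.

X_L = ωL = 45400 Ω
X_C = 1/(ωC) = 22400 Ω
X = 45400 − 22400 = 23000 Ω

23000 Ω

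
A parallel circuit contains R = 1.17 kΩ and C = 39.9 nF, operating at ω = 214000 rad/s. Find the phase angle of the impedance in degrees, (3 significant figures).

X_C = 1/(ωC) = 117 Ω
Parallel: admittances add. Y = 1/R + jωC
Y = (0.000855 + j0.00854) S
|Y| = 0.00858 S → |Z| = 1/|Y| = 117 Ω, ∠Z = −∠Y = -84.3°

-84.3°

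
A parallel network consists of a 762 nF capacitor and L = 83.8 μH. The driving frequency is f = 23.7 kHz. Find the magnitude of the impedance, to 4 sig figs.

30.00 Ω

ω = 2πf = 148900 rad/s
X_L = ωL = 12.48 Ω
X_C = 1/(ωC) = 8.813 Ω
Parallel: admittances add. Y = 1/(jωL) + jωC
Y = (0 + j0.03333) S
|Y| = 0.03333 S → |Z| = 1/|Y| = 30.00 Ω, ∠Z = −∠Y = -90.00°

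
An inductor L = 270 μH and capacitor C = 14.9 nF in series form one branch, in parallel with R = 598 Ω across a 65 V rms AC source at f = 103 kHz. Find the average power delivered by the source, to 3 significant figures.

ω = 2πf = 647200 rad/s
X_L = ωL = 175 Ω
X_C = 1/(ωC) = 104 Ω
Branch 1: Z₁ = R = 598 Ω
Branch 2 (series LC): Z₂ = j(X_L − X_C) = j71.0 Ω
Parallel: Z = Z₁Z₂/(Z₁+Z₂), |Z| = 70.5 Ω, ∠Z = 83.2°
I = V/|Z| = 922 mA
P = VI cos φ = 65 × 0.922 × cos(83.2°) = 7.07 W

7.07 W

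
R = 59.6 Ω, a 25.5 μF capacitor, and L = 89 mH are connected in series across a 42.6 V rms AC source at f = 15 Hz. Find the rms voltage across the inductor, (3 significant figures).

ω = 2πf = 94.25 rad/s
X_L = ωL = 8.39 Ω
X_C = 1/(ωC) = 416 Ω
Net reactance X = X_L − X_C = -408 Ω
Z = 59.6 − j408 Ω
|Z| = √(59.6² + 408²) = 412 Ω
I = V/|Z| = 103 mA
V_L = I·|Z_L| = 0.103 × 8.39 = 0.867 V

0.867 V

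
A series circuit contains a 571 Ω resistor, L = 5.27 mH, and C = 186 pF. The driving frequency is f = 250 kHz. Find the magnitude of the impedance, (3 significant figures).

4890 Ω

ω = 2πf = 1.571e+06 rad/s
X_L = ωL = 8280 Ω
X_C = 1/(ωC) = 3420 Ω
Net reactance X = X_L − X_C = 4860 Ω
Z = 571 + j4860 Ω
|Z| = √(571² + 4860²) = 4890 Ω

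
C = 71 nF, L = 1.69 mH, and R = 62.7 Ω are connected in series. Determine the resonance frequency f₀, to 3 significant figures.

ω₀ = 1/√(LC) = 1/√(0.00169 × 7.1e-08) = 91290 rad/s
f₀ = ω₀/(2π) = 14.5 kHz

14.5 kHz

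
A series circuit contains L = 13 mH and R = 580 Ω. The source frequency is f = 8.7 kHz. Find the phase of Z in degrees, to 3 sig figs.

ω = 2πf = 54660 rad/s
X_L = ωL = 711 Ω
Z = 580 + j711 Ω
|Z| = √(580² + 711²) = 917 Ω
∠Z = arctan(711/580) = 50.8°

50.8°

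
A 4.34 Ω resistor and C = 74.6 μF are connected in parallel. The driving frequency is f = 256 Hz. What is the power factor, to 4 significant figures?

ω = 2πf = 1608 rad/s
X_C = 1/(ωC) = 8.334 Ω
Parallel: admittances add. Y = 1/R + jωC
Y = (0.2304 + j0.1200) S
|Y| = 0.2598 S → |Z| = 1/|Y| = 3.849 Ω, ∠Z = −∠Y = -27.51°
cos φ = cos(-27.51°) = 0.8869

0.8869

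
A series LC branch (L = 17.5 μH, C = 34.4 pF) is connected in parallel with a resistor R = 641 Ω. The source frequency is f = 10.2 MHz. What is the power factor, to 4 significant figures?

ω = 2πf = 6.409e+07 rad/s
X_L = ωL = 1122 Ω
X_C = 1/(ωC) = 453.6 Ω
Branch 1: Z₁ = R = 641.0 Ω
Branch 2 (series LC): Z₂ = j(X_L − X_C) = j668.0 Ω
Parallel: Z = Z₁Z₂/(Z₁+Z₂), |Z| = 462.5 Ω, ∠Z = 43.82°
cos φ = cos(43.82°) = 0.7215

0.7215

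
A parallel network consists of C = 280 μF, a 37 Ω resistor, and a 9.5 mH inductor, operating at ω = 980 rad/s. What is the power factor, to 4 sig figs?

X_L = ωL = 9.310 Ω
X_C = 1/(ωC) = 3.644 Ω
Parallel: admittances add. Y = 1/R + 1/(jωL) + jωC
Y = (0.02703 + j0.1670) S
|Y| = 0.1692 S → |Z| = 1/|Y| = 5.912 Ω, ∠Z = −∠Y = -80.81°
cos φ = cos(-80.81°) = 0.1598

0.1598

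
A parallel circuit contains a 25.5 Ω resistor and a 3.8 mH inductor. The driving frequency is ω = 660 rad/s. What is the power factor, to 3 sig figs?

X_L = ωL = 2.51 Ω
Parallel: admittances add. Y = 1/R + 1/(jωL)
Y = (0.0392 − j0.399) S
|Y| = 0.401 S → |Z| = 1/|Y| = 2.50 Ω, ∠Z = −∠Y = 84.4°
cos φ = cos(84.4°) = 0.0979

0.0979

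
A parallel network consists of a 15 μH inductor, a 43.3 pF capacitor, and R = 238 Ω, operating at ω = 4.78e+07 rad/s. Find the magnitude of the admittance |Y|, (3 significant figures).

X_L = ωL = 717 Ω
X_C = 1/(ωC) = 483 Ω
Parallel: admittances add. Y = 1/R + 1/(jωL) + jωC
Y = (0.00420 + j0.000675) S
|Y| = 0.00426 S → |Z| = 1/|Y| = 235 Ω, ∠Z = −∠Y = -9.13°

4.26 mS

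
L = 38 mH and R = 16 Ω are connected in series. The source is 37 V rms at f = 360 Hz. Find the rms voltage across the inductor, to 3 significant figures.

ω = 2πf = 2262 rad/s
X_L = ωL = 86.0 Ω
Z = 16.0 + j86.0 Ω
|Z| = √(16.0² + 86.0²) = 87.4 Ω
I = V/|Z| = 423 mA
V_L = I·|Z_L| = 0.423 × 86.0 = 36.4 V

36.4 V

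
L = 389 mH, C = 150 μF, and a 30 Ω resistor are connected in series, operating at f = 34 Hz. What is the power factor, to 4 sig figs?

ω = 2πf = 213.6 rad/s
X_L = ωL = 83.10 Ω
X_C = 1/(ωC) = 31.21 Ω
Net reactance X = X_L − X_C = 51.89 Ω
Z = 30.00 + j51.89 Ω
|Z| = √(30.00² + 51.89²) = 59.94 Ω
∠Z = arctan(51.89/30.00) = 59.97°
cos φ = cos(59.97°) = 0.5005

0.5005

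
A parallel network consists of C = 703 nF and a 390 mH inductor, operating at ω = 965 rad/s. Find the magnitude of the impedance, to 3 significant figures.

505 Ω

X_L = ωL = 376 Ω
X_C = 1/(ωC) = 1470 Ω
Parallel: admittances add. Y = 1/(jωL) + jωC
Y = (0 − j0.00198) S
|Y| = 0.00198 S → |Z| = 1/|Y| = 505 Ω, ∠Z = −∠Y = 90.0°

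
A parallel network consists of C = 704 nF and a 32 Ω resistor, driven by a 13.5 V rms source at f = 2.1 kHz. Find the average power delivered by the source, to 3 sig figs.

5.70 W

ω = 2πf = 13190 rad/s
X_C = 1/(ωC) = 108 Ω
Parallel: admittances add. Y = 1/R + jωC
Y = (0.0312 + j0.00929) S
|Y| = 0.0326 S → |Z| = 1/|Y| = 30.7 Ω, ∠Z = −∠Y = -16.6°
I = V/|Z| = 440 mA
P = VI cos φ = 13.5 × 0.440 × cos(-16.6°) = 5.70 W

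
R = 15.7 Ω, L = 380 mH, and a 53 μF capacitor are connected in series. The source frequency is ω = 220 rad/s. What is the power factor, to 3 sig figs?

X_L = ωL = 83.6 Ω
X_C = 1/(ωC) = 85.8 Ω
Net reactance X = X_L − X_C = -2.16 Ω
Z = 15.7 − j2.16 Ω
|Z| = √(15.7² + 2.16²) = 15.8 Ω
∠Z = arctan(-2.16/15.7) = -7.85°
cos φ = cos(-7.85°) = 0.991

0.991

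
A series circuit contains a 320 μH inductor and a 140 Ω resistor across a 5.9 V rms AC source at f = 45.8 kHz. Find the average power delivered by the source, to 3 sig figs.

174 mW

ω = 2πf = 287800 rad/s
X_L = ωL = 92.1 Ω
Z = 140 + j92.1 Ω
|Z| = √(140² + 92.1²) = 168 Ω
∠Z = arctan(92.1/140) = 33.3°
I = V/|Z| = 35.2 mA
P = VI cos φ = 5.9 × 0.0352 × cos(33.3°) = 174 mW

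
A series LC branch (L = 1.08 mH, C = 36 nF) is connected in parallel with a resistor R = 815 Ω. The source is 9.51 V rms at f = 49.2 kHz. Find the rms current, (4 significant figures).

ω = 2πf = 309100 rad/s
X_L = ωL = 333.9 Ω
X_C = 1/(ωC) = 89.86 Ω
Branch 1: Z₁ = R = 815.0 Ω
Branch 2 (series LC): Z₂ = j(X_L − X_C) = j244.0 Ω
Parallel: Z = Z₁Z₂/(Z₁+Z₂), |Z| = 233.8 Ω, ∠Z = 73.33°
I = V/|Z| = 9.51/233.8 = 40.68 mA

40.68 mA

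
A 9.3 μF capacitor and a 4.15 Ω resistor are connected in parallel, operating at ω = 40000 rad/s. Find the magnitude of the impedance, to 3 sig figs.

2.26 Ω

X_C = 1/(ωC) = 2.69 Ω
Parallel: admittances add. Y = 1/R + jωC
Y = (0.241 + j0.372) S
|Y| = 0.443 S → |Z| = 1/|Y| = 2.26 Ω, ∠Z = −∠Y = -57.1°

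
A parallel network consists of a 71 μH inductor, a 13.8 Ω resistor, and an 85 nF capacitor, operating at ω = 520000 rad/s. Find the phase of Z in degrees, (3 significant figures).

X_L = ωL = 36.9 Ω
X_C = 1/(ωC) = 22.6 Ω
Parallel: admittances add. Y = 1/R + 1/(jωL) + jωC
Y = (0.0725 + j0.0171) S
|Y| = 0.0745 S → |Z| = 1/|Y| = 13.4 Ω, ∠Z = −∠Y = -13.3°

-13.3°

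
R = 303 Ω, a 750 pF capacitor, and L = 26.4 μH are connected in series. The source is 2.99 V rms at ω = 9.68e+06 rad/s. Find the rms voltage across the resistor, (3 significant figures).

2.79 V

X_L = ωL = 256 Ω
X_C = 1/(ωC) = 138 Ω
Net reactance X = X_L − X_C = 118 Ω
Z = 303 + j118 Ω
|Z| = √(303² + 118²) = 325 Ω
I = V/|Z| = 9.20 mA
V_R = I·|Z_R| = 0.00920 × 303 = 2.79 V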